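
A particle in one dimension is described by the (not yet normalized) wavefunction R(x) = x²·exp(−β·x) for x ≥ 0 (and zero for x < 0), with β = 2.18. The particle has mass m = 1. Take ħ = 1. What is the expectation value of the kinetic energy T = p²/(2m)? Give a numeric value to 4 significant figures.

T = −(ħ²/2m) d²/dx², so ⟨T⟩ = −(ħ²/2m) ∫ R*·R'' dx / ∫|R|² dx; with m = 1.
Differentiate x²·exp(−β·x) with the product rule; every integrand then reduces to terms xʲ·e^(−2βx) on [0, ∞), with ∫₀^∞ xʲ·e^(−2βx) dx = j!/(2β)^(j+1).
State is unnormalized: ∫|R|² dx = 0.015233, and ∫R*·(−ħ²/2m · R'') dx = 0.012065, so ⟨T⟩ = 0.012065 / 0.015233.
⟨T⟩ = 0.79207.

0.7921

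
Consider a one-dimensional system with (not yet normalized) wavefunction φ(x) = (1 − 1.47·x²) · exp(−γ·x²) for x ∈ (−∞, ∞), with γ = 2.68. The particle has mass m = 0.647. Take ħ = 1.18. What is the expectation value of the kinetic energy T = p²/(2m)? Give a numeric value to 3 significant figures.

5.18

T = −(ħ²/2m) d²/dx², so ⟨T⟩ = −(ħ²/2m) ∫ φ*·φ'' dx / ∫|φ|² dx; with m = 0.647.
Expand each integrand as polynomial × e^(−2γx²) and use ∫x^(2j)·e^(−2γx²) dx = (2j−1)!!/(4γ)^j · √(π/(2γ)), odd powers → 0; here √(π/(2γ)) = 0.76558. Differentiate with the product rule, d/dx e^(−γx²) = −2γx·e^(−γx²).
State is unnormalized: ∫|φ|² dx = 0.59881, and ∫φ*·(−ħ²/2m · φ'') dx = 3.1039, so ⟨T⟩ = 3.1039 / 0.59881.
⟨T⟩ = 5.1834.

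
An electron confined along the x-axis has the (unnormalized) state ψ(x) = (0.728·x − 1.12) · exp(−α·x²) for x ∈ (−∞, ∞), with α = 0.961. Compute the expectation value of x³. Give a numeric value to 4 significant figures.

⟨x³⟩ = ∫ x³·|ψ|² dx / ∫|ψ|² dx (integrals over the domain).
Expand each integrand as polynomial × e^(−2αx²) and use ∫x^(2j)·e^(−2αx²) dx = (2j−1)!!/(4α)^j · √(π/(2α)), odd powers → 0; here √(π/(2α)) = 1.2785.
State is unnormalized: ∫|ψ|² dx = 1.7800, and ∫ψ*·x³·ψ dx = -0.42328, so ⟨x³⟩ = -0.42328 / 1.7800.
⟨x³⟩ = -0.23780.

-0.2378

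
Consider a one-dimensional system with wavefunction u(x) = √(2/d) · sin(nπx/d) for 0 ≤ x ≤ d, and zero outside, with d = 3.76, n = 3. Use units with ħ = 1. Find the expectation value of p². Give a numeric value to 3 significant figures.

p² u = −ħ² d²u/dx²; ⟨p²⟩ = −ħ² ∫ u*·u'' dx.
d/dx sin(nπx/d) = (nπ/d)·cos(nπx/d) and d²/dx² sin(nπx/d) = −(nπ/d)²·sin(nπx/d); on 0 ≤ x ≤ d, ∫sin²(nπx/d) dx = d/2 and ∫sin(nπx/d)·cos(nπx/d) dx = 0.
⟨p²⟩ = 6.2830.

6.28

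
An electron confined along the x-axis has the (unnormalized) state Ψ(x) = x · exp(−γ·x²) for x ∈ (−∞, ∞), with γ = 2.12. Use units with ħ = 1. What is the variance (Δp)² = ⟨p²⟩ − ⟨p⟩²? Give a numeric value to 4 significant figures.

Compute ⟨p⟩ and ⟨p²⟩ separately; (Δp)² = ⟨p²⟩ − ⟨p⟩².
Expand each integrand as polynomial × e^(−2γx²) and use ∫x^(2j)·e^(−2γx²) dx = (2j−1)!!/(4γ)^j · √(π/(2γ)), odd powers → 0; here √(π/(2γ)) = 0.86078. Differentiate with the product rule, d/dx e^(−γx²) = −2γx·e^(−γx²).
Normalization: ∫|Ψ|² dx = 0.10151.
⟨p⟩ = 0.0000 and ⟨p²⟩ = 6.3600.
(Δp)² = 6.3600 − (0.0000)² = 6.3600.

6.360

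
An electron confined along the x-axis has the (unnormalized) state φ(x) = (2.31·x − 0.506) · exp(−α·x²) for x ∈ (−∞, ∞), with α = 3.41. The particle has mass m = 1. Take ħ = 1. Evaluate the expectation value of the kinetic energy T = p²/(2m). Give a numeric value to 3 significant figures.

3.77

T = −(ħ²/2m) d²/dx², so ⟨T⟩ = −(ħ²/2m) ∫ φ*·φ'' dx / ∫|φ|² dx; with m = 1.
Expand each integrand as polynomial × e^(−2αx²) and use ∫x^(2j)·e^(−2αx²) dx = (2j−1)!!/(4α)^j · √(π/(2α)), odd powers → 0; here √(π/(2α)) = 0.67871. Differentiate with the product rule, d/dx e^(−αx²) = −2αx·e^(−αx²).
State is unnormalized: ∫|φ|² dx = 0.43929, and ∫φ*·(−ħ²/2m · φ'') dx = 1.6544, so ⟨T⟩ = 1.6544 / 0.43929.
⟨T⟩ = 3.7661.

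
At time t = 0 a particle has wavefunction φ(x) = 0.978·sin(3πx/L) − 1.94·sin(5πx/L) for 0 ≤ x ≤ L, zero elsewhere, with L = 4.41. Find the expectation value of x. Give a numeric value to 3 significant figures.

2.21

⟨x⟩ = ∫ x·|φ|² dx / ∫|φ|² dx (integrals over the domain).
On 0 ≤ x ≤ L (j ≠ l): ∫sin²(jπx/L) dx = L/2, ∫sin(jπx/L)·sin(lπx/L) dx = 0; diagonal moments ∫x·sin²(jπx/L) dx = L²/4, ∫x²·sin²(jπx/L) dx = L³·(1/6 − 1/(4j²π²)); cross terms ∫x·sin(jπx/L)·sin(lπx/L) dx = 0 for j + l even and −4jlL²/(π²(j² − l²)²) for j + l odd, ∫x²·sin(jπx/L)·sin(lπx/L) dx = (−1)^(j+l)·4jlL³/(π²(j² − l²)²); higher powers the same way via product-to-sum and parts.
State is unnormalized: ∫|φ|² dx = 10.408, and ∫φ*·x·φ dx = 22.949, so ⟨x⟩ = 22.949 / 10.408.
⟨x⟩ = 2.2050.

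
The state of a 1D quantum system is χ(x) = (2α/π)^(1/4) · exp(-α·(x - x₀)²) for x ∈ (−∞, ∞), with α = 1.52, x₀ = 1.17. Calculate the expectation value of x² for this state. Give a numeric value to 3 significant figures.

1.53

⟨x²⟩ = ∫ x²·|χ|² dx (integrals over the domain).
Gaussian moments (u = x − x₀): ∫u^(2j)·e^(−2αu²) du = (2j−1)!!/(4α)^j · √(π/(2α)), odd powers integrate to 0; here √(π/(2α)) = 1.0166.
⟨x²⟩ = 1.5334.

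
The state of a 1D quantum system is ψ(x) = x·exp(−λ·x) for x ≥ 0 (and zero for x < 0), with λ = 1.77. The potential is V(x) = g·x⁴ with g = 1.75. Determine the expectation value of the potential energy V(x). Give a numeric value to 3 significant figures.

⟨V⟩ = ∫ V(x)·|ψ|² dx / ∫|ψ|² dx.
Every integrand reduces to terms xʲ·e^(−2λx) on [0, ∞); use ∫₀^∞ xʲ·e^(−2λx) dx = j!/(2λ)^(j+1).
State is unnormalized: ∫|ψ|² dx = 0.045084, and ∫ψ*·V(x)·ψ dx = 0.18086, so ⟨V⟩ = 0.18086 / 0.045084.
⟨V⟩ = 4.0117.

4.01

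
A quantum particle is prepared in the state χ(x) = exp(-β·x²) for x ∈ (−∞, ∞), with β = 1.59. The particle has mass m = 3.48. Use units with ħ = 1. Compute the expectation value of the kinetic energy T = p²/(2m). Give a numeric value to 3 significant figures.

0.228

T = −(ħ²/2m) d²/dx², so ⟨T⟩ = −(ħ²/2m) ∫ χ*·χ'' dx / ∫|χ|² dx; with m = 3.48.
Gaussian moments: ∫x^(2j)·e^(−2βx²) dx = (2j−1)!!/(4β)^j · √(π/(2β)), odd powers integrate to 0; here √(π/(2β)) = 0.99394. Derivatives: d/dx e^(−βx²) = −2βx·e^(−βx²), d²/dx² e^(−βx²) = (4β²x² − 2β)·e^(−βx²).
State is unnormalized: ∫|χ|² dx = 0.99394, and ∫χ*·(−ħ²/2m · χ'') dx = 0.22706, so ⟨T⟩ = 0.22706 / 0.99394.
⟨T⟩ = 0.22845.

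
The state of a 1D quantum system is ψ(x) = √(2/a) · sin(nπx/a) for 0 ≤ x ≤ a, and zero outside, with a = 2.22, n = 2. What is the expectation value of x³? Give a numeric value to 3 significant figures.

⟨x³⟩ = ∫ x³·|ψ|² dx (integrals over the domain).
With sin²θ = (1 − cos2θ)/2 on 0 ≤ x ≤ a: ∫sin²(nπx/a) dx = a/2, ∫x·sin²(nπx/a) dx = a²/4, ∫x²·sin²(nπx/a) dx = a³·(1/6 − 1/(4n²π²)); higher powers xᵏ the same way, integrating xᵏ·cos(2nπx/a) by parts.
⟨x³⟩ = 2.5274.

2.53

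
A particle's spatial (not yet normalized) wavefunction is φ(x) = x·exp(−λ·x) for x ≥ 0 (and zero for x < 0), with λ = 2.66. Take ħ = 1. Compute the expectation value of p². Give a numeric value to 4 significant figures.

p² φ = −ħ² d²φ/dx²; ⟨p²⟩ = −ħ² ∫ φ*·φ'' dx / ∫|φ|² dx.
Differentiate x·exp(−λ·x) with the product rule; every integrand then reduces to terms xʲ·e^(−2λx) on [0, ∞), with ∫₀^∞ xʲ·e^(−2λx) dx = j!/(2λ)^(j+1).
State is unnormalized: ∫|φ|² dx = 0.013283, and ∫φ*·(−ħ² φ'') dx = 0.093985, so ⟨p²⟩ = 0.093985 / 0.013283.
⟨p²⟩ = 7.0756.

7.076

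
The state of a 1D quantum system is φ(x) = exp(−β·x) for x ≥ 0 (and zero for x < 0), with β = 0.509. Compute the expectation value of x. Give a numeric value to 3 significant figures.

⟨x⟩ = ∫ x·|φ|² dx / ∫|φ|² dx (integrals over the domain).
Every integrand reduces to terms xʲ·e^(−2βx) on [0, ∞); use ∫₀^∞ xʲ·e^(−2βx) dx = j!/(2β)^(j+1).
State is unnormalized: ∫|φ|² dx = 0.98232, and ∫φ*·x·φ dx = 0.96495, so ⟨x⟩ = 0.96495 / 0.98232.
⟨x⟩ = 0.98232.

0.982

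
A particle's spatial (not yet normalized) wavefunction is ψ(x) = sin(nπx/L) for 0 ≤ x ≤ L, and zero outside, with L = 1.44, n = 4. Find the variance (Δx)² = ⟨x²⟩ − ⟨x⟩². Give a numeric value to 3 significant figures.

Compute ⟨x⟩ and ⟨x²⟩ separately, then (Δx)² = ⟨x²⟩ − ⟨x⟩².
With sin²θ = (1 − cos2θ)/2 on 0 ≤ x ≤ L: ∫sin²(nπx/L) dx = L/2, ∫x·sin²(nπx/L) dx = L²/4, ∫x²·sin²(nπx/L) dx = L³·(1/6 − 1/(4n²π²)); higher powers xᵏ the same way, integrating xᵏ·cos(2nπx/L) by parts.
Normalization: ∫|ψ|² dx = 0.72000.
⟨x⟩ = 0.72000 and ⟨x²⟩ = 0.68463.
(Δx)² = 0.68463 − (0.72000)² = 0.16623.

0.166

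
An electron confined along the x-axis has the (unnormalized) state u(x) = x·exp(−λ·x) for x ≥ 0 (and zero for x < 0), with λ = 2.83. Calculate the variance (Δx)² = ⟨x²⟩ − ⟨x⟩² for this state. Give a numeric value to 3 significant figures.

Compute ⟨x⟩ and ⟨x²⟩ separately, then (Δx)² = ⟨x²⟩ − ⟨x⟩².
Every integrand reduces to terms xʲ·e^(−2λx) on [0, ∞); use ∫₀^∞ xʲ·e^(−2λx) dx = j!/(2λ)^(j+1).
Normalization: ∫|u|² dx = 0.011030.
⟨x⟩ = 0.53004 and ⟨x²⟩ = 0.37458.
(Δx)² = 0.37458 − (0.53004)² = 0.093646.

0.0936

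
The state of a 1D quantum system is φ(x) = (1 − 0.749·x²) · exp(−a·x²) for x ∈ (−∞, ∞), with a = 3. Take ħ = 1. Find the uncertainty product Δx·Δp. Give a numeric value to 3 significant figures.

0.500

Δx = √(⟨x²⟩−⟨x⟩²), Δp = √(⟨p²⟩−⟨p⟩²).
Expand each integrand as polynomial × e^(−2ax²) and use ∫x^(2j)·e^(−2ax²) dx = (2j−1)!!/(4a)^j · √(π/(2a)), odd powers → 0; here √(π/(2a)) = 0.72360. Differentiate with the product rule, d/dx e^(−ax²) = −2ax·e^(−ax²).
Normalization: ∫|φ|² dx = 0.64173.
⟨x⟩ = 0.0000, ⟨x²⟩ = 0.064266 ⇒ Δx = 0.25351.
⟨p⟩ = 0.0000, ⟨p²⟩ = 3.8973 ⇒ Δp = 1.9742.
Δx·Δp = 0.50046.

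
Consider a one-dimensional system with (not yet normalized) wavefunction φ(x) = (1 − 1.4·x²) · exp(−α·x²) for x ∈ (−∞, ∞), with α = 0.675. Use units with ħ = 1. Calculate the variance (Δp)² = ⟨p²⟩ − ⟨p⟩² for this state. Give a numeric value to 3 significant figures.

3.44

Compute ⟨p⟩ and ⟨p²⟩ separately; (Δp)² = ⟨p²⟩ − ⟨p⟩².
Expand each integrand as polynomial × e^(−2αx²) and use ∫x^(2j)·e^(−2αx²) dx = (2j−1)!!/(4α)^j · √(π/(2α)), odd powers → 0; here √(π/(2α)) = 1.5255. Differentiate with the product rule, d/dx e^(−αx²) = −2αx·e^(−αx²).
Normalization: ∫|φ|² dx = 1.1739.
⟨p⟩ = 0.0000 and ⟨p²⟩ = 3.4376.
(Δp)² = 3.4376 − (0.0000)² = 3.4376.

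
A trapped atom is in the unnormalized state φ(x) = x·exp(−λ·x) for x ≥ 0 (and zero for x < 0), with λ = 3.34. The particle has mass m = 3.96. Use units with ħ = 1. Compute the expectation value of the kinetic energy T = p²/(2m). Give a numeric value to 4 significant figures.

T = −(ħ²/2m) d²/dx², so ⟨T⟩ = −(ħ²/2m) ∫ φ*·φ'' dx / ∫|φ|² dx; with m = 3.96.
Differentiate x·exp(−λ·x) with the product rule; every integrand then reduces to terms xʲ·e^(−2λx) on [0, ∞), with ∫₀^∞ xʲ·e^(−2λx) dx = j!/(2λ)^(j+1).
State is unnormalized: ∫|φ|² dx = 0.0067097, and ∫φ*·(−ħ²/2m · φ'') dx = 0.0094508, so ⟨T⟩ = 0.0094508 / 0.0067097.
⟨T⟩ = 1.4085.

1.409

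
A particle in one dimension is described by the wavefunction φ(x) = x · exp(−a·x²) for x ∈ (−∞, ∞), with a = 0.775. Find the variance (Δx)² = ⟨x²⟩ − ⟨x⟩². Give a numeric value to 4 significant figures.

0.9677

Compute ⟨x⟩ and ⟨x²⟩ separately, then (Δx)² = ⟨x²⟩ − ⟨x⟩².
Expand each integrand as polynomial × e^(−2ax²) and use ∫x^(2j)·e^(−2ax²) dx = (2j−1)!!/(4a)^j · √(π/(2a)), odd powers → 0; here √(π/(2a)) = 1.4237.
Normalization: ∫|φ|² dx = 0.45925.
⟨x⟩ = 0.0000 and ⟨x²⟩ = 0.96774.
(Δx)² = 0.96774 − (0.0000)² = 0.96774.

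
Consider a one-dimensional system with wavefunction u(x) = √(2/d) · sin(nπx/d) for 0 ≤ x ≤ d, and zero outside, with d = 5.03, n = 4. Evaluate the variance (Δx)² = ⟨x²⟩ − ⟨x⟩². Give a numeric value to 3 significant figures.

Compute ⟨x⟩ and ⟨x²⟩ separately, then (Δx)² = ⟨x²⟩ − ⟨x⟩².
With sin²θ = (1 − cos2θ)/2 on 0 ≤ x ≤ d: ∫sin²(nπx/d) dx = d/2, ∫x·sin²(nπx/d) dx = d²/4, ∫x²·sin²(nπx/d) dx = d³·(1/6 − 1/(4n²π²)); higher powers xᵏ the same way, integrating xᵏ·cos(2nπx/d) by parts.
⟨x⟩ = 2.5150 and ⟨x²⟩ = 8.3535.
(Δx)² = 8.3535 − (2.5150)² = 2.0283.

2.03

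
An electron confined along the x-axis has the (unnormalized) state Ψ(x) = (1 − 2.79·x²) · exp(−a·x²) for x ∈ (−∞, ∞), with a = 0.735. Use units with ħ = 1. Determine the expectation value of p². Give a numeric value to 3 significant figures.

p² Ψ = −ħ² d²Ψ/dx²; ⟨p²⟩ = −ħ² ∫ Ψ*·Ψ'' dx / ∫|Ψ|² dx.
Expand each integrand as polynomial × e^(−2ax²) and use ∫x^(2j)·e^(−2ax²) dx = (2j−1)!!/(4a)^j · √(π/(2a)), odd powers → 0; here √(π/(2a)) = 1.4619. Differentiate with the product rule, d/dx e^(−ax²) = −2ax·e^(−ax²).
State is unnormalized: ∫|Ψ|² dx = 2.6369, and ∫Ψ*·(−ħ² Ψ'') dx = 9.8874, so ⟨p²⟩ = 9.8874 / 2.6369.
⟨p²⟩ = 3.7497.

3.75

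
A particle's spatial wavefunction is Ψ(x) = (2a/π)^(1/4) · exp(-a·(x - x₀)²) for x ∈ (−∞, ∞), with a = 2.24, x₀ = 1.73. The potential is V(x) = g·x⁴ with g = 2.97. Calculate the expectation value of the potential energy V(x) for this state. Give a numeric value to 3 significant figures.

⟨V⟩ = ∫ V(x)·|Ψ|² dx.
Gaussian moments (u = x − x₀): ∫u^(2j)·e^(−2au²) du = (2j−1)!!/(4a)^j · √(π/(2a)), odd powers integrate to 0; here √(π/(2a)) = 0.83741.
⟨V⟩ = 32.667.

32.7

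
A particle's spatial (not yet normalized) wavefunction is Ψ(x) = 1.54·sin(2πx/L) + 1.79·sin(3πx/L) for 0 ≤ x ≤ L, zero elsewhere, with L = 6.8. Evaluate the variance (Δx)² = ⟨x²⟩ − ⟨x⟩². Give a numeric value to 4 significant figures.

1.744

Compute ⟨x⟩ and ⟨x²⟩ separately, then (Δx)² = ⟨x²⟩ − ⟨x⟩².
On 0 ≤ x ≤ L (j ≠ l): ∫sin²(jπx/L) dx = L/2, ∫sin(jπx/L)·sin(lπx/L) dx = 0; diagonal moments ∫x·sin²(jπx/L) dx = L²/4, ∫x²·sin²(jπx/L) dx = L³·(1/6 − 1/(4j²π²)); cross terms ∫x·sin(jπx/L)·sin(lπx/L) dx = 0 for j + l even and −4jlL²/(π²(j² − l²)²) for j + l odd, ∫x²·sin(jπx/L)·sin(lπx/L) dx = (−1)^(j+l)·4jlL³/(π²(j² − l²)²); higher powers the same way via product-to-sum and parts.
Normalization: ∫|Ψ|² dx = 18.957.
⟨x⟩ = 2.0920 and ⟨x²⟩ = 6.1201.
(Δx)² = 6.1201 − (2.0920)² = 1.7437.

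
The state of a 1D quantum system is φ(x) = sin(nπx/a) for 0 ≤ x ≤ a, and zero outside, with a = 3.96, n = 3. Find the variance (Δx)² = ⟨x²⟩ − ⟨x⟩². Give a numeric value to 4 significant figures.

1.219

Compute ⟨x⟩ and ⟨x²⟩ separately, then (Δx)² = ⟨x²⟩ − ⟨x⟩².
With sin²θ = (1 − cos2θ)/2 on 0 ≤ x ≤ a: ∫sin²(nπx/a) dx = a/2, ∫x·sin²(nπx/a) dx = a²/4, ∫x²·sin²(nπx/a) dx = a³·(1/6 − 1/(4n²π²)); higher powers xᵏ the same way, integrating xᵏ·cos(2nπx/a) by parts.
Normalization: ∫|φ|² dx = 1.9800.
⟨x⟩ = 1.9800 and ⟨x²⟩ = 5.1389.
(Δx)² = 5.1389 − (1.9800)² = 1.2185.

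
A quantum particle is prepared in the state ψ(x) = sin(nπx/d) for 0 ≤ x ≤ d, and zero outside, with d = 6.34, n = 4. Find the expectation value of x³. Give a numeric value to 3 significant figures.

⟨x³⟩ = ∫ x³·|ψ|² dx / ∫|ψ|² dx (integrals over the domain).
With sin²θ = (1 − cos2θ)/2 on 0 ≤ x ≤ d: ∫sin²(nπx/d) dx = d/2, ∫x·sin²(nπx/d) dx = d²/4, ∫x²·sin²(nπx/d) dx = d³·(1/6 − 1/(4n²π²)); higher powers xᵏ the same way, integrating xᵏ·cos(2nπx/d) by parts.
State is unnormalized: ∫|ψ|² dx = 3.1700, and ∫ψ*·x³·ψ dx = 198.12, so ⟨x³⟩ = 198.12 / 3.1700.
⟨x³⟩ = 62.500.

62.5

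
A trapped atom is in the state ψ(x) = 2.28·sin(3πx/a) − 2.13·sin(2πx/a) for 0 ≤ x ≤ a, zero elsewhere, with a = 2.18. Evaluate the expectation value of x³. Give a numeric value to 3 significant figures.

4.20

⟨x³⟩ = ∫ x³·|ψ|² dx / ∫|ψ|² dx (integrals over the domain).
On 0 ≤ x ≤ a (j ≠ l): ∫sin²(jπx/a) dx = a/2, ∫sin(jπx/a)·sin(lπx/a) dx = 0; diagonal moments ∫x·sin²(jπx/a) dx = a²/4, ∫x²·sin²(jπx/a) dx = a³·(1/6 − 1/(4j²π²)); cross terms ∫x·sin(jπx/a)·sin(lπx/a) dx = 0 for j + l even and −4jla²/(π²(j² − l²)²) for j + l odd, ∫x²·sin(jπx/a)·sin(lπx/a) dx = (−1)^(j+l)·4jla³/(π²(j² − l²)²); higher powers the same way via product-to-sum and parts.
State is unnormalized: ∫|ψ|² dx = 10.611, and ∫ψ*·x³·ψ dx = 44.531, so ⟨x³⟩ = 44.531 / 10.611.
⟨x³⟩ = 4.1965.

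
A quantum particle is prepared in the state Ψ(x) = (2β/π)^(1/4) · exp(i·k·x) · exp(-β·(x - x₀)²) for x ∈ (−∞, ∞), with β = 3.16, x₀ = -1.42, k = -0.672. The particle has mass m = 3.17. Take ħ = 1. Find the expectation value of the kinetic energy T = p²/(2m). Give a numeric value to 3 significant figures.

T = −(ħ²/2m) d²/dx², so ⟨T⟩ = −(ħ²/2m) ∫ Ψ*·Ψ'' dx; with m = 3.17.
Gaussian moments (u = x − x₀): ∫u^(2j)·e^(−2βu²) du = (2j−1)!!/(4β)^j · √(π/(2β)), odd powers integrate to 0; here √(π/(2β)) = 0.70504. Derivatives: Ψ′ = (ik − 2βu)·Ψ, Ψ″ = ((ik − 2βu)² − 2β)·Ψ; the odd-in-u pieces drop out.
⟨T⟩ = 0.56965.

0.570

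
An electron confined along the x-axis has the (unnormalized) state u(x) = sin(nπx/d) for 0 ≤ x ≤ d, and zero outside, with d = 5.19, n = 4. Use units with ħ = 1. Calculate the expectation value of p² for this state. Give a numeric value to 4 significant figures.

5.863

p² u = −ħ² d²u/dx²; ⟨p²⟩ = −ħ² ∫ u*·u'' dx / ∫|u|² dx.
d/dx sin(nπx/d) = (nπ/d)·cos(nπx/d) and d²/dx² sin(nπx/d) = −(nπ/d)²·sin(nπx/d); on 0 ≤ x ≤ d, ∫sin²(nπx/d) dx = d/2 and ∫sin(nπx/d)·cos(nπx/d) dx = 0.
State is unnormalized: ∫|u|² dx = 2.5950, and ∫u*·(−ħ² u'') dx = 15.213, so ⟨p²⟩ = 15.213 / 2.5950.
⟨p²⟩ = 5.8625.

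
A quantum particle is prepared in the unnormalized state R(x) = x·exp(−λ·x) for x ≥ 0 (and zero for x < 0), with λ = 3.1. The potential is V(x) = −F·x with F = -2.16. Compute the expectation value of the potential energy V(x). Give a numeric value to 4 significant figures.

1.045

⟨V⟩ = ∫ V(x)·|R|² dx / ∫|R|² dx.
Every integrand reduces to terms xʲ·e^(−2λx) on [0, ∞); use ∫₀^∞ xʲ·e^(−2λx) dx = j!/(2λ)^(j+1).
State is unnormalized: ∫|R|² dx = 0.0083918, and ∫R*·V(x)·R dx = 0.0087708, so ⟨V⟩ = 0.0087708 / 0.0083918.
⟨V⟩ = 1.0452.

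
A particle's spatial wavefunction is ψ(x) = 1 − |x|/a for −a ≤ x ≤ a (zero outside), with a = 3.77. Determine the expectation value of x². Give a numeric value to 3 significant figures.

1.42

⟨x²⟩ = ∫ x²·|ψ|² dx / ∫|ψ|² dx (integrals over the domain).
ψ is even, so ∫ over [−a, a] = 2∫₀ᵃ with ψ = 1 − x/a there: ∫₀ᵃ (1 − x/a)² dx = a/3, ∫₀ᵃ x²(1 − x/a)² dx = a³/30, ∫₀ᵃ x⁴(1 − x/a)² dx = a⁵/105.
State is unnormalized: ∫|ψ|² dx = 2.5133, and ∫ψ*·x²·ψ dx = 3.5722, so ⟨x²⟩ = 3.5722 / 2.5133.
⟨x²⟩ = 1.4213.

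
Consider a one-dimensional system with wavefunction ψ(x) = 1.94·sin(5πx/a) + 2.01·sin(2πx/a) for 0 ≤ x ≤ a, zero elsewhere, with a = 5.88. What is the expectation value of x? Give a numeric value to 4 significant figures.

2.832

⟨x⟩ = ∫ x·|ψ|² dx / ∫|ψ|² dx (integrals over the domain).
On 0 ≤ x ≤ a (j ≠ l): ∫sin²(jπx/a) dx = a/2, ∫sin(jπx/a)·sin(lπx/a) dx = 0; diagonal moments ∫x·sin²(jπx/a) dx = a²/4, ∫x²·sin²(jπx/a) dx = a³·(1/6 − 1/(4j²π²)); cross terms ∫x·sin(jπx/a)·sin(lπx/a) dx = 0 for j + l even and −4jla²/(π²(j² − l²)²) for j + l odd, ∫x²·sin(jπx/a)·sin(lπx/a) dx = (−1)^(j+l)·4jla³/(π²(j² − l²)²); higher powers the same way via product-to-sum and parts.
State is unnormalized: ∫|ψ|² dx = 22.943, and ∫ψ*·x·ψ dx = 64.974, so ⟨x⟩ = 64.974 / 22.943.
⟨x⟩ = 2.8320.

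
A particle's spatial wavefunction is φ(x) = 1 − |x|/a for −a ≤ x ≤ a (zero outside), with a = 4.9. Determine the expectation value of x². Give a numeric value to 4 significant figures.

2.401

⟨x²⟩ = ∫ x²·|φ|² dx / ∫|φ|² dx (integrals over the domain).
φ is even, so ∫ over [−a, a] = 2∫₀ᵃ with φ = 1 − x/a there: ∫₀ᵃ (1 − x/a)² dx = a/3, ∫₀ᵃ x²(1 − x/a)² dx = a³/30, ∫₀ᵃ x⁴(1 − x/a)² dx = a⁵/105.
State is unnormalized: ∫|φ|² dx = 3.2667, and ∫φ*·x²·φ dx = 7.8433, so ⟨x²⟩ = 7.8433 / 3.2667.
⟨x²⟩ = 2.4010.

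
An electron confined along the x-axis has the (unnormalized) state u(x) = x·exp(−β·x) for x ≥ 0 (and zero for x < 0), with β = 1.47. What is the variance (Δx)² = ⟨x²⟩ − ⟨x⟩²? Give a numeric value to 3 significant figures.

Compute ⟨x⟩ and ⟨x²⟩ separately, then (Δx)² = ⟨x²⟩ − ⟨x⟩².
Every integrand reduces to terms xʲ·e^(−2βx) on [0, ∞); use ∫₀^∞ xʲ·e^(−2βx) dx = j!/(2β)^(j+1).
Normalization: ∫|u|² dx = 0.078702.
⟨x⟩ = 1.0204 and ⟨x²⟩ = 1.3883.
(Δx)² = 1.3883 − (1.0204)² = 0.34708.

0.347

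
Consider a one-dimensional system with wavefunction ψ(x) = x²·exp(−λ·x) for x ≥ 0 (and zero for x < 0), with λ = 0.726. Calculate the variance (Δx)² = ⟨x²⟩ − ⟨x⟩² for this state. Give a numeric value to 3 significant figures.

Compute ⟨x⟩ and ⟨x²⟩ separately, then (Δx)² = ⟨x²⟩ − ⟨x⟩².
Every integrand reduces to terms xʲ·e^(−2λx) on [0, ∞); use ∫₀^∞ xʲ·e^(−2λx) dx = j!/(2λ)^(j+1).
Normalization: ∫|ψ|² dx = 3.7186.
⟨x⟩ = 3.4435 and ⟨x²⟩ = 14.229.
(Δx)² = 14.229 − (3.4435)² = 2.3716.

2.37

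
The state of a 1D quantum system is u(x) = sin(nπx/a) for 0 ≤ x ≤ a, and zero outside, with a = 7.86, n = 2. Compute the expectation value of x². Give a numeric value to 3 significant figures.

⟨x²⟩ = ∫ x²·|u|² dx / ∫|u|² dx (integrals over the domain).
With sin²θ = (1 − cos2θ)/2 on 0 ≤ x ≤ a: ∫sin²(nπx/a) dx = a/2, ∫x·sin²(nπx/a) dx = a²/4, ∫x²·sin²(nπx/a) dx = a³·(1/6 − 1/(4n²π²)); higher powers xᵏ the same way, integrating xᵏ·cos(2nπx/a) by parts.
State is unnormalized: ∫|u|² dx = 3.9300, and ∫u*·x²·u dx = 77.856, so ⟨x²⟩ = 77.856 / 3.9300.
⟨x²⟩ = 19.811.

19.8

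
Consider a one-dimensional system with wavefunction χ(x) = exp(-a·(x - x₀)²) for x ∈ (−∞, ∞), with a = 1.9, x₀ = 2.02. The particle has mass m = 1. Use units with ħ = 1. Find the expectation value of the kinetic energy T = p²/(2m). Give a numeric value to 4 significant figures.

0.9500

T = −(ħ²/2m) d²/dx², so ⟨T⟩ = −(ħ²/2m) ∫ χ*·χ'' dx / ∫|χ|² dx; with m = 1.
Gaussian moments (u = x − x₀): ∫u^(2j)·e^(−2au²) du = (2j−1)!!/(4a)^j · √(π/(2a)), odd powers integrate to 0; here √(π/(2a)) = 0.90925. Derivatives: d/dx e^(−au²) = −2au·e^(−au²), d²/dx² e^(−au²) = (4a²u² − 2a)·e^(−au²).
State is unnormalized: ∫|χ|² dx = 0.90925, and ∫χ*·(−ħ²/2m · χ'') dx = 0.86379, so ⟨T⟩ = 0.86379 / 0.90925.
⟨T⟩ = 0.95000.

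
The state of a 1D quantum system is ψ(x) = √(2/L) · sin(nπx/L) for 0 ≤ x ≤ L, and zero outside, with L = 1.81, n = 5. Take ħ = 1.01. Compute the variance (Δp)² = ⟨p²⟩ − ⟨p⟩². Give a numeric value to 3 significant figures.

Compute ⟨p⟩ and ⟨p²⟩ separately; (Δp)² = ⟨p²⟩ − ⟨p⟩².
d/dx sin(nπx/L) = (nπ/L)·cos(nπx/L) and d²/dx² sin(nπx/L) = −(nπ/L)²·sin(nπx/L); on 0 ≤ x ≤ L, ∫sin²(nπx/L) dx = L/2 and ∫sin(nπx/L)·cos(nπx/L) dx = 0.
⟨p⟩ = 0.0000 and ⟨p²⟩ = 76.829.
(Δp)² = 76.829 − (0.0000)² = 76.829.

76.8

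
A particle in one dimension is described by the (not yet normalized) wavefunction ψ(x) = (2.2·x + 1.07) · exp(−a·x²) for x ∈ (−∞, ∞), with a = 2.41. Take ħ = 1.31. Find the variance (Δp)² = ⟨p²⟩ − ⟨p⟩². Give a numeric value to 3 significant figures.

6.66

Compute ⟨p⟩ and ⟨p²⟩ separately; (Δp)² = ⟨p²⟩ − ⟨p⟩².
Expand each integrand as polynomial × e^(−2ax²) and use ∫x^(2j)·e^(−2ax²) dx = (2j−1)!!/(4a)^j · √(π/(2a)), odd powers → 0; here √(π/(2a)) = 0.80733. Differentiate with the product rule, d/dx e^(−ax²) = −2ax·e^(−ax²).
Normalization: ∫|ψ|² dx = 1.3297.
⟨p⟩ = 0.0000 and ⟨p²⟩ = 6.6574.
(Δp)² = 6.6574 − (0.0000)² = 6.6574.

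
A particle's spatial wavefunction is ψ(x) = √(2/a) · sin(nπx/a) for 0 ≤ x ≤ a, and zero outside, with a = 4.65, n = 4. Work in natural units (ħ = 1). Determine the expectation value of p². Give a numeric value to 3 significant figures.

p² ψ = −ħ² d²ψ/dx²; ⟨p²⟩ = −ħ² ∫ ψ*·ψ'' dx.
d/dx sin(nπx/a) = (nπ/a)·cos(nπx/a) and d²/dx² sin(nπx/a) = −(nπ/a)²·sin(nπx/a); on 0 ≤ x ≤ a, ∫sin²(nπx/a) dx = a/2 and ∫sin(nπx/a)·cos(nπx/a) dx = 0.
⟨p²⟩ = 7.3032.

7.30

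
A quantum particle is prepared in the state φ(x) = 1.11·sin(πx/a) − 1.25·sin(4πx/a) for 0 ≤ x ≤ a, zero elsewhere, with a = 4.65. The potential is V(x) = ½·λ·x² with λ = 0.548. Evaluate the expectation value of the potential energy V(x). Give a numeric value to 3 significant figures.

1.92

⟨V⟩ = ∫ V(x)·|φ|² dx / ∫|φ|² dx.
On 0 ≤ x ≤ a (j ≠ l): ∫sin²(jπx/a) dx = a/2, ∫sin(jπx/a)·sin(lπx/a) dx = 0; diagonal moments ∫x·sin²(jπx/a) dx = a²/4, ∫x²·sin²(jπx/a) dx = a³·(1/6 − 1/(4j²π²)); cross terms ∫x·sin(jπx/a)·sin(lπx/a) dx = 0 for j + l even and −4jla²/(π²(j² − l²)²) for j + l odd, ∫x²·sin(jπx/a)·sin(lπx/a) dx = (−1)^(j+l)·4jla³/(π²(j² − l²)²); higher powers the same way via product-to-sum and parts.
State is unnormalized: ∫|φ|² dx = 6.4974, and ∫φ*·V(x)·φ dx = 12.454, so ⟨V⟩ = 12.454 / 6.4974.
⟨V⟩ = 1.9168.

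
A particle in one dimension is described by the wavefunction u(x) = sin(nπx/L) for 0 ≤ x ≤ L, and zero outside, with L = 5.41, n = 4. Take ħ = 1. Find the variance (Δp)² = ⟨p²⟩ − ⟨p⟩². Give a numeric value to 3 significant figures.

Compute ⟨p⟩ and ⟨p²⟩ separately; (Δp)² = ⟨p²⟩ − ⟨p⟩².
d/dx sin(nπx/L) = (nπ/L)·cos(nπx/L) and d²/dx² sin(nπx/L) = −(nπ/L)²·sin(nπx/L); on 0 ≤ x ≤ L, ∫sin²(nπx/L) dx = L/2 and ∫sin(nπx/L)·cos(nπx/L) dx = 0.
Normalization: ∫|u|² dx = 2.7050.
⟨p⟩ = 0.0000 and ⟨p²⟩ = 5.3954.
(Δp)² = 5.3954 − (0.0000)² = 5.3954.

5.40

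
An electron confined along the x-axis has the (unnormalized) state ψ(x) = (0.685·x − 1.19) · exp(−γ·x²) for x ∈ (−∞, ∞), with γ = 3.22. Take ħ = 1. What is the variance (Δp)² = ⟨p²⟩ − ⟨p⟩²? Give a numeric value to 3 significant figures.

3.38

Compute ⟨p⟩ and ⟨p²⟩ separately; (Δp)² = ⟨p²⟩ − ⟨p⟩².
Expand each integrand as polynomial × e^(−2γx²) and use ∫x^(2j)·e^(−2γx²) dx = (2j−1)!!/(4γ)^j · √(π/(2γ)), odd powers → 0; here √(π/(2γ)) = 0.69844. Differentiate with the product rule, d/dx e^(−γx²) = −2γx·e^(−γx²).
Normalization: ∫|ψ|² dx = 1.0145.
⟨p⟩ = 0.0000 and ⟨p²⟩ = 3.3815.
(Δp)² = 3.3815 − (0.0000)² = 3.3815.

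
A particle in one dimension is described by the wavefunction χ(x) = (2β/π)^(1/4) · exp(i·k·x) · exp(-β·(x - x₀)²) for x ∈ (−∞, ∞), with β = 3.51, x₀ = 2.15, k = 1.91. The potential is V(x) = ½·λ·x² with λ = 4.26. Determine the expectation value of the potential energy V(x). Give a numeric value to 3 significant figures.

⟨V⟩ = ∫ V(x)·|χ|² dx.
Gaussian moments (u = x − x₀): ∫u^(2j)·e^(−2βu²) du = (2j−1)!!/(4β)^j · √(π/(2β)), odd powers integrate to 0; here √(π/(2β)) = 0.66897.
⟨V⟩ = 9.9976.

10.0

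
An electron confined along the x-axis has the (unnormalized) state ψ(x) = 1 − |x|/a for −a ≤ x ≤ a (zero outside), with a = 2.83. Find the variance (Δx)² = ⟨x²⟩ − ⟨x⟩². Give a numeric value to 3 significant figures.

Compute ⟨x⟩ and ⟨x²⟩ separately, then (Δx)² = ⟨x²⟩ − ⟨x⟩².
ψ is even, so ∫ over [−a, a] = 2∫₀ᵃ with ψ = 1 − x/a there: ∫₀ᵃ (1 − x/a)² dx = a/3, ∫₀ᵃ x²(1 − x/a)² dx = a³/30, ∫₀ᵃ x⁴(1 − x/a)² dx = a⁵/105.
Normalization: ∫|ψ|² dx = 1.8867.
⟨x⟩ = 0.0000 and ⟨x²⟩ = 0.80089.
(Δx)² = 0.80089 − (0.0000)² = 0.80089.

0.801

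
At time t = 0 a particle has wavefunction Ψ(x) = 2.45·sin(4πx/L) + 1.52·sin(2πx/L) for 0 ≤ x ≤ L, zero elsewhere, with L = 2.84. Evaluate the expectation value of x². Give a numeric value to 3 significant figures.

2.97

⟨x²⟩ = ∫ x²·|Ψ|² dx / ∫|Ψ|² dx (integrals over the domain).
On 0 ≤ x ≤ L (j ≠ l): ∫sin²(jπx/L) dx = L/2, ∫sin(jπx/L)·sin(lπx/L) dx = 0; diagonal moments ∫x·sin²(jπx/L) dx = L²/4, ∫x²·sin²(jπx/L) dx = L³·(1/6 − 1/(4j²π²)); cross terms ∫x·sin(jπx/L)·sin(lπx/L) dx = 0 for j + l even and −4jlL²/(π²(j² − l²)²) for j + l odd, ∫x²·sin(jπx/L)·sin(lπx/L) dx = (−1)^(j+l)·4jlL³/(π²(j² − l²)²); higher powers the same way via product-to-sum and parts.
State is unnormalized: ∫|Ψ|² dx = 11.804, and ∫Ψ*·x²·Ψ dx = 35.025, so ⟨x²⟩ = 35.025 / 11.804.
⟨x²⟩ = 2.9671.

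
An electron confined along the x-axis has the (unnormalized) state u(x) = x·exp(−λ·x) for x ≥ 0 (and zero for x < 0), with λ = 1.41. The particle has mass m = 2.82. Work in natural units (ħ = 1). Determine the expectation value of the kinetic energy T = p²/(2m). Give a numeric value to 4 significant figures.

T = −(ħ²/2m) d²/dx², so ⟨T⟩ = −(ħ²/2m) ∫ u*·u'' dx / ∫|u|² dx; with m = 2.82.
Differentiate x·exp(−λ·x) with the product rule; every integrand then reduces to terms xʲ·e^(−2λx) on [0, ∞), with ∫₀^∞ xʲ·e^(−2λx) dx = j!/(2λ)^(j+1).
State is unnormalized: ∫|u|² dx = 0.089183, and ∫u*·(−ħ²/2m · u'') dx = 0.031437, so ⟨T⟩ = 0.031437 / 0.089183.
⟨T⟩ = 0.35250.

0.3525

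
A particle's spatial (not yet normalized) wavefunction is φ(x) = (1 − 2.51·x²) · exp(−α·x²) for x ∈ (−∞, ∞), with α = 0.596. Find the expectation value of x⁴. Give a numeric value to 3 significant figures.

6.96

⟨x⁴⟩ = ∫ x⁴·|φ|² dx / ∫|φ|² dx (integrals over the domain).
Expand each integrand as polynomial × e^(−2αx²) and use ∫x^(2j)·e^(−2αx²) dx = (2j−1)!!/(4α)^j · √(π/(2α)), odd powers → 0; here √(π/(2α)) = 1.6234.
State is unnormalized: ∫|φ|² dx = 3.6037, and ∫φ*·x⁴·φ dx = 25.081, so ⟨x⁴⟩ = 25.081 / 3.6037.
⟨x⁴⟩ = 6.9599.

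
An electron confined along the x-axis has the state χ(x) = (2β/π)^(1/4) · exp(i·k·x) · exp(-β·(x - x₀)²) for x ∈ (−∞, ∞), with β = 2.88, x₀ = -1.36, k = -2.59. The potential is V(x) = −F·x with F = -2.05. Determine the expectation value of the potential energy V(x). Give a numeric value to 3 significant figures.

-2.79

⟨V⟩ = ∫ V(x)·|χ|² dx.
Gaussian moments (u = x − x₀): ∫u^(2j)·e^(−2βu²) du = (2j−1)!!/(4β)^j · √(π/(2β)), odd powers integrate to 0; here √(π/(2β)) = 0.73852.
⟨V⟩ = -2.7880.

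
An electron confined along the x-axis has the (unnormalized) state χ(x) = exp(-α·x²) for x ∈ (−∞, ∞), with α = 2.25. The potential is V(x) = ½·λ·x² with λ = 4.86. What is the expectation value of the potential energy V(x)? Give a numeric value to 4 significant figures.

⟨V⟩ = ∫ V(x)·|χ|² dx / ∫|χ|² dx.
Gaussian moments: ∫x^(2j)·e^(−2αx²) dx = (2j−1)!!/(4α)^j · √(π/(2α)), odd powers integrate to 0; here √(π/(2α)) = 0.83554.
State is unnormalized: ∫|χ|² dx = 0.83554, and ∫χ*·V(x)·χ dx = 0.22560, so ⟨V⟩ = 0.22560 / 0.83554.
⟨V⟩ = 0.27000.

0.2700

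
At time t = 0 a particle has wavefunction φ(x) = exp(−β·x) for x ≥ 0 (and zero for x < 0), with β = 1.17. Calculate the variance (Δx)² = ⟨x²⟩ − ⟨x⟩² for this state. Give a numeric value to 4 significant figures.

Compute ⟨x⟩ and ⟨x²⟩ separately, then (Δx)² = ⟨x²⟩ − ⟨x⟩².
Every integrand reduces to terms xʲ·e^(−2βx) on [0, ∞); use ∫₀^∞ xʲ·e^(−2βx) dx = j!/(2β)^(j+1).
Normalization: ∫|φ|² dx = 0.42735.
⟨x⟩ = 0.42735 and ⟨x²⟩ = 0.36526.
(Δx)² = 0.36526 − (0.42735)² = 0.18263.

0.1826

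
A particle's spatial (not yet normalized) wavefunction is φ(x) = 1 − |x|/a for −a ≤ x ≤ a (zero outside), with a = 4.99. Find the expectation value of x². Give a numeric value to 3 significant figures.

⟨x²⟩ = ∫ x²·|φ|² dx / ∫|φ|² dx (integrals over the domain).
φ is even, so ∫ over [−a, a] = 2∫₀ᵃ with φ = 1 − x/a there: ∫₀ᵃ (1 − x/a)² dx = a/3, ∫₀ᵃ x²(1 − x/a)² dx = a³/30, ∫₀ᵃ x⁴(1 − x/a)² dx = a⁵/105.
State is unnormalized: ∫|φ|² dx = 3.3267, and ∫φ*·x²·φ dx = 8.2834, so ⟨x²⟩ = 8.2834 / 3.3267.
⟨x²⟩ = 2.4900.

2.49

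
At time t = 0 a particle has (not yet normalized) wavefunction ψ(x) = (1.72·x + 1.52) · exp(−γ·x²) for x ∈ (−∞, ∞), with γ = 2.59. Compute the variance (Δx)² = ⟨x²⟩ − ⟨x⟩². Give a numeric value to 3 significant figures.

0.0800

Compute ⟨x⟩ and ⟨x²⟩ separately, then (Δx)² = ⟨x²⟩ − ⟨x⟩².
Expand each integrand as polynomial × e^(−2γx²) and use ∫x^(2j)·e^(−2γx²) dx = (2j−1)!!/(4γ)^j · √(π/(2γ)), odd powers → 0; here √(π/(2γ)) = 0.77877.
Normalization: ∫|ψ|² dx = 2.0217.
⟨x⟩ = 0.19442 and ⟨x²⟩ = 0.11776.
(Δx)² = 0.11776 − (0.19442)² = 0.079961.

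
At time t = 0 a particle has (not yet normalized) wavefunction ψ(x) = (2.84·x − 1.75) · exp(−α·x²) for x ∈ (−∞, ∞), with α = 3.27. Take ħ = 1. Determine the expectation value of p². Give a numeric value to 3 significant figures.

p² ψ = −ħ² d²ψ/dx²; ⟨p²⟩ = −ħ² ∫ ψ*·ψ'' dx / ∫|ψ|² dx.
Expand each integrand as polynomial × e^(−2αx²) and use ∫x^(2j)·e^(−2αx²) dx = (2j−1)!!/(4α)^j · √(π/(2α)), odd powers → 0; here √(π/(2α)) = 0.69308. Differentiate with the product rule, d/dx e^(−αx²) = −2αx·e^(−αx²).
State is unnormalized: ∫|ψ|² dx = 2.5500, and ∫ψ*·(−ħ² ψ'') dx = 11.133, so ⟨p²⟩ = 11.133 / 2.5500.
⟨p²⟩ = 4.3661.

4.37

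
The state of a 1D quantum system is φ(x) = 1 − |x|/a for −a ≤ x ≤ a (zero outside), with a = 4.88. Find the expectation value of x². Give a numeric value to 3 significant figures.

⟨x²⟩ = ∫ x²·|φ|² dx / ∫|φ|² dx (integrals over the domain).
φ is even, so ∫ over [−a, a] = 2∫₀ᵃ with φ = 1 − x/a there: ∫₀ᵃ (1 − x/a)² dx = a/3, ∫₀ᵃ x²(1 − x/a)² dx = a³/30, ∫₀ᵃ x⁴(1 − x/a)² dx = a⁵/105.
State is unnormalized: ∫|φ|² dx = 3.2533, and ∫φ*·x²·φ dx = 7.7476, so ⟨x²⟩ = 7.7476 / 3.2533.
⟨x²⟩ = 2.3814.

2.38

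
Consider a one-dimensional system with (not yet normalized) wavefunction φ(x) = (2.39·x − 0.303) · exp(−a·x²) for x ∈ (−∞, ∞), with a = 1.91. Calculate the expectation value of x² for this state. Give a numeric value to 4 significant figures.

0.3640

⟨x²⟩ = ∫ x²·|φ|² dx / ∫|φ|² dx (integrals over the domain).
Expand each integrand as polynomial × e^(−2ax²) and use ∫x^(2j)·e^(−2ax²) dx = (2j−1)!!/(4a)^j · √(π/(2a)), odd powers → 0; here √(π/(2a)) = 0.90687.
State is unnormalized: ∫|φ|² dx = 0.76128, and ∫φ*·x²·φ dx = 0.27714, so ⟨x²⟩ = 0.27714 / 0.76128.
⟨x²⟩ = 0.36404.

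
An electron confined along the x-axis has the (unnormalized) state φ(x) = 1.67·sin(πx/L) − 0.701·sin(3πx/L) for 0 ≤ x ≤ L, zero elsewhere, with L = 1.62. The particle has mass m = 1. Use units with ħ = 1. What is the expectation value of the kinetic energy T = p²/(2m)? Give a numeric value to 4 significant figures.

T = −(ħ²/2m) d²/dx², so ⟨T⟩ = −(ħ²/2m) ∫ φ*·φ'' dx / ∫|φ|² dx; with m = 1.
d²/dx² sin(jπx/L) = −(jπ/L)²·sin(jπx/L); on 0 ≤ x ≤ L, ∫sin²(jπx/L) dx = L/2 and ∫sin(jπx/L)·sin(lπx/L) dx = 0 for j ≠ l, so only diagonal terms survive in ∫|φ|² and ∫φ·φ″; ∫φ·φ′ dx = [φ²/2] between the walls = 0.
State is unnormalized: ∫|φ|² dx = 2.6570, and ∫φ*·(−ħ²/2m · φ'') dx = 10.984, so ⟨T⟩ = 10.984 / 2.6570.
⟨T⟩ = 4.1338.

4.134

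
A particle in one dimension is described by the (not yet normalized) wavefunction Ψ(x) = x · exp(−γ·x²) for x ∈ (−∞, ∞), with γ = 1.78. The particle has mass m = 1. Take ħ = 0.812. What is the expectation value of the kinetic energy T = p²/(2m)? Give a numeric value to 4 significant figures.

1.760

T = −(ħ²/2m) d²/dx², so ⟨T⟩ = −(ħ²/2m) ∫ Ψ*·Ψ'' dx / ∫|Ψ|² dx; with m = 1.
Expand each integrand as polynomial × e^(−2γx²) and use ∫x^(2j)·e^(−2γx²) dx = (2j−1)!!/(4γ)^j · √(π/(2γ)), odd powers → 0; here √(π/(2γ)) = 0.93940. Differentiate with the product rule, d/dx e^(−γx²) = −2γx·e^(−γx²).
State is unnormalized: ∫|Ψ|² dx = 0.13194, and ∫Ψ*·(−ħ²/2m · Ψ'') dx = 0.23227, so ⟨T⟩ = 0.23227 / 0.13194.
⟨T⟩ = 1.7604.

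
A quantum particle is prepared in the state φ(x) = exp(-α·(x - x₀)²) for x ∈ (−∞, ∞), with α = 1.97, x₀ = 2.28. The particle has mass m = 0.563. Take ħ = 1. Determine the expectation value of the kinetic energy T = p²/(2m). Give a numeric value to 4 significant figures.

T = −(ħ²/2m) d²/dx², so ⟨T⟩ = −(ħ²/2m) ∫ φ*·φ'' dx / ∫|φ|² dx; with m = 0.563.
Gaussian moments (u = x − x₀): ∫u^(2j)·e^(−2αu²) du = (2j−1)!!/(4α)^j · √(π/(2α)), odd powers integrate to 0; here √(π/(2α)) = 0.89295. Derivatives: d/dx e^(−αu²) = −2αu·e^(−αu²), d²/dx² e^(−αu²) = (4α²u² − 2α)·e^(−αu²).
State is unnormalized: ∫|φ|² dx = 0.89295, and ∫φ*·(−ħ²/2m · φ'') dx = 1.5623, so ⟨T⟩ = 1.5623 / 0.89295.
⟨T⟩ = 1.7496.

1.750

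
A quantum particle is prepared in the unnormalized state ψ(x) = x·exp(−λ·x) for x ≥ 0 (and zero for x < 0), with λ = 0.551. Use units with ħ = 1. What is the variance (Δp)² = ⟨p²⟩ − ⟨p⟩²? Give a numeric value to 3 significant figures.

0.304

Compute ⟨p⟩ and ⟨p²⟩ separately; (Δp)² = ⟨p²⟩ − ⟨p⟩².
Differentiate x·exp(−λ·x) with the product rule; every integrand then reduces to terms xʲ·e^(−2λx) on [0, ∞), with ∫₀^∞ xʲ·e^(−2λx) dx = j!/(2λ)^(j+1).
Normalization: ∫|ψ|² dx = 1.4945.
⟨p⟩ = 0.0000 and ⟨p²⟩ = 0.30360.
(Δp)² = 0.30360 − (0.0000)² = 0.30360.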